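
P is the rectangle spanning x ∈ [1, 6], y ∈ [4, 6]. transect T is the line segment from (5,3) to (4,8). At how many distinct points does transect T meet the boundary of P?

The segment meets the boundary at (4.4,6), (4.8,4).

2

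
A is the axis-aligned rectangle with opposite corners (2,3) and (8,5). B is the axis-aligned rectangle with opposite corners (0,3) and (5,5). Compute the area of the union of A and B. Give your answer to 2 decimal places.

16.00

By inclusion–exclusion:
Individual areas: |A| = 12, |B| = 10.
|A∩B|: x∈[2,5], y∈[3,5] → 3·2 = 6.
|A ∪ B| = 22 − 6 = 16.00.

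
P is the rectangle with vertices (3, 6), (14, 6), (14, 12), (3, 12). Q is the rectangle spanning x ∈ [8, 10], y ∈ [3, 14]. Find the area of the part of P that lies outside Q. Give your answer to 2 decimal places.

54.00

|P∩Q|: x∈[8,10], y∈[6,12] → 2·6 = 12.
|P| = 66.
|P ∖ Q| = |P| − |P∩Q| = 66 − 12 = 54.00.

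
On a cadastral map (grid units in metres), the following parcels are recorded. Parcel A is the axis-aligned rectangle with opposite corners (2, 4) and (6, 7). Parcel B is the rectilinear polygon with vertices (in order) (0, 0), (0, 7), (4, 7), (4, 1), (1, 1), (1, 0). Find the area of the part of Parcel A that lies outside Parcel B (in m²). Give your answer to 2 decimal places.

6.00

|Parcel A| = 12, |Parcel A∩Parcel B| = 6.
|Parcel A ∖ Parcel B| = |Parcel A| − |Parcel A∩Parcel B| = 12 − 6 = 6.00.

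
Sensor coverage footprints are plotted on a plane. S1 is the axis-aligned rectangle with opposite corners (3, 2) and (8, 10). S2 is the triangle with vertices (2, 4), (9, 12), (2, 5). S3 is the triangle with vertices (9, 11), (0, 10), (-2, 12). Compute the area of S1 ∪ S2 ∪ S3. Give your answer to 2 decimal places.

By inclusion–exclusion:
Individual areas: |S1| = 40, |S2| = 3.5, |S3| = 10.
|S1∩S2| = 2.3214.
|S1∩S3| = 0.
|S2∩S3| = 0.0248.
|S1∩S2∩S3| = 0.
|S1 ∪ S2 ∪ S3| = 53.5 − 2.3462 + 0 = 51.15.

51.15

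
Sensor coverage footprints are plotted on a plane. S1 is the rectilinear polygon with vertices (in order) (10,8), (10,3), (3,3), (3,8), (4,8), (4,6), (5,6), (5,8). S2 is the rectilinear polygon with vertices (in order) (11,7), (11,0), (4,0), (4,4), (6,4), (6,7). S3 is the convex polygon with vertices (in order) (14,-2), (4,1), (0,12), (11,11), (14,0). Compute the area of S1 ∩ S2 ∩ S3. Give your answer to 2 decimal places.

The intersection is the polygon with vertices (4,3), (4,4), (6,4), (6,7), (10,7), (10,3).
By the shoelace formula its area is 18.00.

18.00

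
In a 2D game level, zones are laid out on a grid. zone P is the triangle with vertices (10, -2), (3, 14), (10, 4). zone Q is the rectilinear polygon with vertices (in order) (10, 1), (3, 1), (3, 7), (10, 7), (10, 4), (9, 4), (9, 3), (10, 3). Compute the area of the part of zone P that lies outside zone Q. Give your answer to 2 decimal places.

9.40

|zone P| = 21, |zone P∩zone Q| = 11.6.
|zone P ∖ zone Q| = |zone P| − |zone P∩zone Q| = 21 − 11.6 = 9.40.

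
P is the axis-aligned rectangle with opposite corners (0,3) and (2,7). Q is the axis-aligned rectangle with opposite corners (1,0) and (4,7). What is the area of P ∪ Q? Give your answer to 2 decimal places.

By inclusion–exclusion:
Individual areas: |P| = 8, |Q| = 21.
|P∩Q|: x∈[1,2], y∈[3,7] → 1·4 = 4.
|P ∪ Q| = 29 − 4 = 25.00.

25.00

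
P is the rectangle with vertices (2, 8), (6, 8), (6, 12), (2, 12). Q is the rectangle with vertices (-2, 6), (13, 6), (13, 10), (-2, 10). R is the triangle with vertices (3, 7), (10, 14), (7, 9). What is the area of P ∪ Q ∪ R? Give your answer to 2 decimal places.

71.20

By inclusion–exclusion:
Individual areas: |P| = 16, |Q| = 60, |R| = 7.
|P∩Q|: x∈[2,6], y∈[8,10] → 4·2 = 8.
|P∩R| = 1.75.
|Q∩R| = 3.8.
|P∩Q∩R| = 1.75.
|P ∪ Q ∪ R| = 83 − 13.55 + 1.75 = 71.20.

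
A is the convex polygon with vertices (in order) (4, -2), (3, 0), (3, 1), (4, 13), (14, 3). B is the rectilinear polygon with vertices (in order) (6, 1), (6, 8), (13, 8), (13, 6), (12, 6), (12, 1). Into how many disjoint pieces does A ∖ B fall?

2

A ∖ B splits into 2 disjoint pieces (area 43.5, area 3).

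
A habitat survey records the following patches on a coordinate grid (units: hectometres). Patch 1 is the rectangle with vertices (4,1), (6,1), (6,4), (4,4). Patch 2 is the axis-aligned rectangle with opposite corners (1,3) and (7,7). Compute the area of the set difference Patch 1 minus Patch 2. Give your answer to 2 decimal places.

|Patch 1∩Patch 2|: x∈[4,6], y∈[3,4] → 2·1 = 2.
|Patch 1| = 6.
|Patch 1 ∖ Patch 2| = |Patch 1| − |Patch 1∩Patch 2| = 6 − 2 = 4.00.

4.00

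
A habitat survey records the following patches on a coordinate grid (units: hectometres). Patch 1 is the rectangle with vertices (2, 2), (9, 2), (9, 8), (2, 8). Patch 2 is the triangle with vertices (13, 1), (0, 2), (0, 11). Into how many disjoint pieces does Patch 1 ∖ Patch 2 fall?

Patch 1 ∖ Patch 2 is a single connected region.

1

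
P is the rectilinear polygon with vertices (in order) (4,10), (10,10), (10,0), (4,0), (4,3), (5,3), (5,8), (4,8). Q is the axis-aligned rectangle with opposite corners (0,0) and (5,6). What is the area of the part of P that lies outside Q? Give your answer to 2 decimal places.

|P| = 55, |P∩Q| = 3.
|P ∖ Q| = |P| − |P∩Q| = 55 − 3 = 52.00.

52.00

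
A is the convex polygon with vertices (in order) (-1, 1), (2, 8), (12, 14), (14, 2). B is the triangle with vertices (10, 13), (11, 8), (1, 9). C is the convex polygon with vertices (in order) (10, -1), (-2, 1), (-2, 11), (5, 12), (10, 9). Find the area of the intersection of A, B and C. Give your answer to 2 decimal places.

9.76

The intersection is the polygon with vertices (3.286,8.771), (6.833,10.9), (10,9), (10,8.1).
By the shoelace formula its area is 9.76.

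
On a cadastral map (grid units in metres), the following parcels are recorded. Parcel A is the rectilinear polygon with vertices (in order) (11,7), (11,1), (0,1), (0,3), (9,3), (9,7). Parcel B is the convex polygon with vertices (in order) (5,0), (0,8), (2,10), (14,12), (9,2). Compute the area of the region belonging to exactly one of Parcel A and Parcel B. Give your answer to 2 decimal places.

|Parcel A| = 30, |Parcel B| = 91, |Parcel A∩Parcel B| = 15.5.
|Parcel A △ Parcel B| = |Parcel A| + |Parcel B| − 2·|Parcel A∩Parcel B| = 30 + 91 − 31 = 90.00.

90.00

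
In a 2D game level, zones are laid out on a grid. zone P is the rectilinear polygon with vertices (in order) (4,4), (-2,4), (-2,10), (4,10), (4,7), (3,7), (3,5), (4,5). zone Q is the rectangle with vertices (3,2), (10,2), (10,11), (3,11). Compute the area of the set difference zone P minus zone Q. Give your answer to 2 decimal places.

|zone P| = 34, |zone P∩zone Q| = 4.
|zone P ∖ zone Q| = |zone P| − |zone P∩zone Q| = 34 − 4 = 30.00.

30.00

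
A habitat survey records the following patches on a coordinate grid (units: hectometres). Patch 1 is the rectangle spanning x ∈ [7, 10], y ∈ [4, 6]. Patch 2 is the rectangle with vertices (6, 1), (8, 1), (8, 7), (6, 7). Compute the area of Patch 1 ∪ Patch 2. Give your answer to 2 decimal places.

16.00

By inclusion–exclusion:
Individual areas: |Patch 1| = 6, |Patch 2| = 12.
|Patch 1∩Patch 2|: x∈[7,8], y∈[4,6] → 1·2 = 2.
|Patch 1 ∪ Patch 2| = 18 − 2 = 16.00.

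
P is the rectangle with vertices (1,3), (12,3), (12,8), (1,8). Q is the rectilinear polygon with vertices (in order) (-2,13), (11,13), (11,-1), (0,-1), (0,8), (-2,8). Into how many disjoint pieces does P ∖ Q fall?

1

P ∖ Q is a single connected region.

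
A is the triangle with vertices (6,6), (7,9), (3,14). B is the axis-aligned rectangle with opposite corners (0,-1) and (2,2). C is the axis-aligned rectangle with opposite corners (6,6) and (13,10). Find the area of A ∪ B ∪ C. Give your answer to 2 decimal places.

By inclusion–exclusion:
Individual areas: |A| = 8.5, |B| = 6, |C| = 28.
|A∩B| = 0.
|A∩C| = 2.1.
|B∩C| = 0 (no overlap).
|A∩B∩C| = 0.
|A ∪ B ∪ C| = 42.5 − 2.1 + 0 = 40.40.

40.40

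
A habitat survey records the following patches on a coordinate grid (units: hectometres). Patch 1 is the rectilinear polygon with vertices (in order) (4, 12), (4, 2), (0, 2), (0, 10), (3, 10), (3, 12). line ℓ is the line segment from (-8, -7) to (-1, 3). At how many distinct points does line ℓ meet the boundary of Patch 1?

0

The segment lies entirely outside Patch 1 and never meets its boundary.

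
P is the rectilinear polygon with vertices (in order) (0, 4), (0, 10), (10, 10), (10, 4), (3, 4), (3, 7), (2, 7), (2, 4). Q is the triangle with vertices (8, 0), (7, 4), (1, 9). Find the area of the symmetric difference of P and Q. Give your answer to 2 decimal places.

56.20

|P| = 57, |Q| = 9.5, |P∩Q| = 5.1508.
|P △ Q| = |P| + |Q| − 2·|P∩Q| = 57 + 9.5 − 10.3016 = 56.20.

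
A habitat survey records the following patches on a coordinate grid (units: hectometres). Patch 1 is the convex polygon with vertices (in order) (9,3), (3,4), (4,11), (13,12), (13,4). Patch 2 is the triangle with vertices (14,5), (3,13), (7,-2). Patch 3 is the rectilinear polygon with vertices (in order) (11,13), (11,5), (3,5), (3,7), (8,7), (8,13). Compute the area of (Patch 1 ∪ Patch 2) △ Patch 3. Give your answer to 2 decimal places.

|Patch 1 ∪ Patch 2| = 97.5009.
|(Patch 1 ∪ Patch 2) ∩ Patch 3| = 29.2619.
|(Patch 1 ∪ Patch 2) △ Patch 3| = 97.5009 + 34 − 58.5238 = 72.98.

72.98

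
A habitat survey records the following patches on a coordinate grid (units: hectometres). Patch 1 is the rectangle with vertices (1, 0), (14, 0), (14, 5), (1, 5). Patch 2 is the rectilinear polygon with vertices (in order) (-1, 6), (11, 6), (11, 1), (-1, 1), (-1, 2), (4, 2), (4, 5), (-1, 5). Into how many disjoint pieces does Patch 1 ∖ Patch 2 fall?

Patch 1 ∖ Patch 2 splits into 2 disjoint pieces (area 25, area 9).

2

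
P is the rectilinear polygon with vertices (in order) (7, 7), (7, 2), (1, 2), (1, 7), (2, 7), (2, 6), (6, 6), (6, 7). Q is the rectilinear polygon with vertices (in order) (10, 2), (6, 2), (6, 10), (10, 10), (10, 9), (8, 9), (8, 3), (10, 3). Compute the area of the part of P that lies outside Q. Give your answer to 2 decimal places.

|P| = 26, |P∩Q| = 5.
|P ∖ Q| = |P| − |P∩Q| = 26 − 5 = 21.00.

21.00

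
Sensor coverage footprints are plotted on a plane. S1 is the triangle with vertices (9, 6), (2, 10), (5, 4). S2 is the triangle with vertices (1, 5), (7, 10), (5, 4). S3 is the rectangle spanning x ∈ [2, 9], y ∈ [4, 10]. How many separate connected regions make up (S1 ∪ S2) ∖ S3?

(S1 ∪ S2) ∖ S3 is a single connected region.

1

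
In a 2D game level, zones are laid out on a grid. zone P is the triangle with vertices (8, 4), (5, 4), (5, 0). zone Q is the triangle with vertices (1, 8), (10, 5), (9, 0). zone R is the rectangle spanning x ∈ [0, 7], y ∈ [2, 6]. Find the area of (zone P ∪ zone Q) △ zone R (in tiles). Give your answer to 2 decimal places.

35.57

|zone P ∪ zone Q| = 27.4286.
|(zone P ∪ zone Q) ∩ zone R| = 9.9286.
|(zone P ∪ zone Q) △ zone R| = 27.4286 + 28 − 19.8571 = 35.57.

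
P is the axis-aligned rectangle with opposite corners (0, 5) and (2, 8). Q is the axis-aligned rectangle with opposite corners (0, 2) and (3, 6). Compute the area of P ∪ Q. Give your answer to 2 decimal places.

16.00

By inclusion–exclusion:
Individual areas: |P| = 6, |Q| = 12.
|P∩Q|: x∈[0,2], y∈[5,6] → 2·1 = 2.
|P ∪ Q| = 18 − 2 = 16.00.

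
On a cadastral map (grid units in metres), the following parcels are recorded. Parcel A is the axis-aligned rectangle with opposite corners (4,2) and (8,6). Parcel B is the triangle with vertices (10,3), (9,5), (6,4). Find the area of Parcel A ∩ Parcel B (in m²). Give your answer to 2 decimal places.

The intersection is the polygon with vertices (8,3.5), (6,4), (8,4.667).
By the shoelace formula its area is 1.17.

1.17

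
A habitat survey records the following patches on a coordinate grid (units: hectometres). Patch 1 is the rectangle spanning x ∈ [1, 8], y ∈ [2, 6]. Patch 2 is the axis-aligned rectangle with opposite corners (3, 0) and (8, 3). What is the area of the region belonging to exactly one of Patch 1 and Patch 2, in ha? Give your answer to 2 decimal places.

|Patch 1∩Patch 2|: x∈[3,8], y∈[2,3] → 5·1 = 5.
|Patch 1 △ Patch 2| = |Patch 1| + |Patch 2| − 2·|Patch 1∩Patch 2| = 28 + 15 − 10 = 33.00.

33.00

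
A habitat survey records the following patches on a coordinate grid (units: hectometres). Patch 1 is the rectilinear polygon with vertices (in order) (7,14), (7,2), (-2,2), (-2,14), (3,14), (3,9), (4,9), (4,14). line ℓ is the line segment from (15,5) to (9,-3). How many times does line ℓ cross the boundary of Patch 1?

The segment lies entirely outside Patch 1 and never meets its boundary.

0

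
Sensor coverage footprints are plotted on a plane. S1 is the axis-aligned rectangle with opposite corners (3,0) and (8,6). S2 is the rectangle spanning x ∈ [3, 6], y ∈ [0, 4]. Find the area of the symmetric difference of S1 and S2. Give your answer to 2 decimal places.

18.00

|S1∩S2|: x∈[3,6], y∈[0,4] → 3·4 = 12.
|S1 △ S2| = |S1| + |S2| − 2·|S1∩S2| = 30 + 12 − 24 = 18.00.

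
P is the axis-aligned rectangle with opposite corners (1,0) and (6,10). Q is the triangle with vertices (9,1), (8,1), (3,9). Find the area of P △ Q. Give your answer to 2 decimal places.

51.60

|P| = 50, |Q| = 4, |P∩Q| = 1.2.
|P △ Q| = |P| + |Q| − 2·|P∩Q| = 50 + 4 − 2.4 = 51.60.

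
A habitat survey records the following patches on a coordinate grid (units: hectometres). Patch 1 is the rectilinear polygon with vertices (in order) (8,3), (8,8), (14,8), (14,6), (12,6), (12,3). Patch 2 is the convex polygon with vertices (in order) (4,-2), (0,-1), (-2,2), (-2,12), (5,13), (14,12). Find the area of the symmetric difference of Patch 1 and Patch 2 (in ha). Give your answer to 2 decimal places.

165.17

|Patch 1| = 24, |Patch 2| = 155, |Patch 1∩Patch 2| = 6.9143.
|Patch 1 △ Patch 2| = |Patch 1| + |Patch 2| − 2·|Patch 1∩Patch 2| = 24 + 155 − 13.8286 = 165.17.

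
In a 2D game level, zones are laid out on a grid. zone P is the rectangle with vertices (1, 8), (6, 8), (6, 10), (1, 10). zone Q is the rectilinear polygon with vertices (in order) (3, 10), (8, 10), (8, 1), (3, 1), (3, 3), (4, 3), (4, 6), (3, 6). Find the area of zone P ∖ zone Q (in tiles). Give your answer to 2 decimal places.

4.00

|zone P| = 10, |zone P∩zone Q| = 6.
|zone P ∖ zone Q| = |zone P| − |zone P∩zone Q| = 10 − 6 = 4.00.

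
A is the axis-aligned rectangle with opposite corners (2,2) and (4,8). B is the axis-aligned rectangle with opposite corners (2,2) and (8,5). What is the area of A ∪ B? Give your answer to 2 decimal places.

By inclusion–exclusion:
Individual areas: |A| = 12, |B| = 18.
|A∩B|: x∈[2,4], y∈[2,5] → 2·3 = 6.
|A ∪ B| = 30 − 6 = 24.00.

24.00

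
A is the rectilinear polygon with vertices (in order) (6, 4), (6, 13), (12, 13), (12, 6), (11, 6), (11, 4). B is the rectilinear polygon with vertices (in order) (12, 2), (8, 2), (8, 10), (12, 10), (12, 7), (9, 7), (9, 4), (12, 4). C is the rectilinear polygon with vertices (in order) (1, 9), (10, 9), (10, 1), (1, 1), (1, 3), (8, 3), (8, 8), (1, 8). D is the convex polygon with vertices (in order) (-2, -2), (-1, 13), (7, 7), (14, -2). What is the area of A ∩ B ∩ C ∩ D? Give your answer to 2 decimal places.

1.07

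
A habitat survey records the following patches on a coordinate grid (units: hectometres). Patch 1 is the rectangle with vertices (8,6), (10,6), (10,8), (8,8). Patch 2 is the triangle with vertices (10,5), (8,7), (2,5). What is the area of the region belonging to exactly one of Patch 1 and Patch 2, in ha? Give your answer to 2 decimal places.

11.00

|Patch 1| = 4, |Patch 2| = 8, |Patch 1∩Patch 2| = 0.5.
|Patch 1 △ Patch 2| = |Patch 1| + |Patch 2| − 2·|Patch 1∩Patch 2| = 4 + 8 − 1 = 11.00.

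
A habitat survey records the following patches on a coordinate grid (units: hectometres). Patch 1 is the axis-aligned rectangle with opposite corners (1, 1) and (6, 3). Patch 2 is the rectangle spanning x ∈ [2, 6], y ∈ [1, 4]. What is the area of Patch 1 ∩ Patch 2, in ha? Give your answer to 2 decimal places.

8.00

|Patch 1∩Patch 2|: x∈[2,6], y∈[1,3] → 4·2 = 8.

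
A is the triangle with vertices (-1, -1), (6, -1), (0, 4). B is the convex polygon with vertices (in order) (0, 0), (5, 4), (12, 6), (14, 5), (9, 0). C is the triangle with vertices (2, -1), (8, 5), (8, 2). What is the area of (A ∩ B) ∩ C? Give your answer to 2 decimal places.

0.64

The region (A ∩ B) ∩ C is the polygon with vertices (3,0), (3.818,0.818), (4.5,0.25), (4,0).
By the shoelace formula its area is 0.64.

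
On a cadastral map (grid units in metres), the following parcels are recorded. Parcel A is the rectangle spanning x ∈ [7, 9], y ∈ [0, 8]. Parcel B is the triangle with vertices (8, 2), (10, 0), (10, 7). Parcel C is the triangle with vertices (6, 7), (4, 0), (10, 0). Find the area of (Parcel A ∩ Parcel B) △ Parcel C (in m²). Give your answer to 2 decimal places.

|Parcel A ∩ Parcel B| = 1.75.
|(Parcel A ∩ Parcel B) ∩ Parcel C| = 0.8603.
|(Parcel A ∩ Parcel B) △ Parcel C| = 1.75 + 21 − 1.7206 = 21.03.

21.03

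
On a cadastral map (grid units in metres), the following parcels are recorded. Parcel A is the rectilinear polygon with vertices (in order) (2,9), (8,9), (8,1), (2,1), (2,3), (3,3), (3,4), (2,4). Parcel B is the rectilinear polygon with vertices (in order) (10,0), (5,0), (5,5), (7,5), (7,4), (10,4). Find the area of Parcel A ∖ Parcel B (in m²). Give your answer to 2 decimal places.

36.00

|Parcel A| = 47, |Parcel A∩Parcel B| = 11.
|Parcel A ∖ Parcel B| = |Parcel A| − |Parcel A∩Parcel B| = 47 − 11 = 36.00.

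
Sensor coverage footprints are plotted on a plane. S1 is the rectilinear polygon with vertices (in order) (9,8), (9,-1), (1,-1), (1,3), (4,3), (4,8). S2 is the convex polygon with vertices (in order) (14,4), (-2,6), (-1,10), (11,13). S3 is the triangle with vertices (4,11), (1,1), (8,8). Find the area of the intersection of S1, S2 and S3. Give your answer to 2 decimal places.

The intersection is the polygon with vertices (4,5.25), (4,8), (8,8), (5.111,5.111).
By the shoelace formula its area is 7.31.

7.31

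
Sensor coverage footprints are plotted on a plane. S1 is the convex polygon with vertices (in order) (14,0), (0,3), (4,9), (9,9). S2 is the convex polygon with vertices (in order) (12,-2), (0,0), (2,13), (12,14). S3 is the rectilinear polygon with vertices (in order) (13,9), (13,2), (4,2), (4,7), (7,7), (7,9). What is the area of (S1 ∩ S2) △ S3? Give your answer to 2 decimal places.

|S1 ∩ S2| = 67.0988.
|(S1 ∩ S2) ∩ S3| = 41.8524.
|(S1 ∩ S2) △ S3| = 67.0988 + 57 − 83.7048 = 40.39.

40.39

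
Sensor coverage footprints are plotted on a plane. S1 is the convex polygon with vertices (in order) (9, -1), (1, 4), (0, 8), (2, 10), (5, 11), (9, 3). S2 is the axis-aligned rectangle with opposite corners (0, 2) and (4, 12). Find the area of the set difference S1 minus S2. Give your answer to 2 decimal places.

36.02

|S1| = 59.5, |S1∩S2| = 23.4792.
|S1 ∖ S2| = |S1| − |S1∩S2| = 59.5 − 23.4792 = 36.02.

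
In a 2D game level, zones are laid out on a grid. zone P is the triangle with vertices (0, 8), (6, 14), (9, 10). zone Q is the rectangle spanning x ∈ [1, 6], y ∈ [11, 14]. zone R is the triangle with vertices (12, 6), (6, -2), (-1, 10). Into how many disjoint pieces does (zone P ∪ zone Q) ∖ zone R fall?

2

(zone P ∪ zone Q) ∖ zone R splits into 2 disjoint pieces (area 29.8928, area 0.006).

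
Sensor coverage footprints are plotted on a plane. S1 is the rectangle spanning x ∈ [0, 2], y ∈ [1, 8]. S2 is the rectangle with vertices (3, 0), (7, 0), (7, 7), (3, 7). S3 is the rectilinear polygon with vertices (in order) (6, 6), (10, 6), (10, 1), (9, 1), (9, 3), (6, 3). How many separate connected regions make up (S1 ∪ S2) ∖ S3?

(S1 ∪ S2) ∖ S3 splits into 2 disjoint pieces (area 14, area 25).

2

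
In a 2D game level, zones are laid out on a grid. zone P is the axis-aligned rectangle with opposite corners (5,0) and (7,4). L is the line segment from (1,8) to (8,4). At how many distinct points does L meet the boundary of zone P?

The segment lies entirely outside zone P and never meets its boundary.

0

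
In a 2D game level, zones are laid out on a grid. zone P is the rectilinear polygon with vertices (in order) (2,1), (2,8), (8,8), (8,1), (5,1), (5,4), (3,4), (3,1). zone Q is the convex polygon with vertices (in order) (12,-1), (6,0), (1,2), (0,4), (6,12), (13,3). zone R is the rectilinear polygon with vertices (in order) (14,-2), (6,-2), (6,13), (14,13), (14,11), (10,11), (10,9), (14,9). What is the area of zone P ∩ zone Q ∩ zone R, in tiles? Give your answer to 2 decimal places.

14.00

The intersection is the polygon with vertices (8,8), (8,1), (6,1), (6,8).
By the shoelace formula its area is 14.00.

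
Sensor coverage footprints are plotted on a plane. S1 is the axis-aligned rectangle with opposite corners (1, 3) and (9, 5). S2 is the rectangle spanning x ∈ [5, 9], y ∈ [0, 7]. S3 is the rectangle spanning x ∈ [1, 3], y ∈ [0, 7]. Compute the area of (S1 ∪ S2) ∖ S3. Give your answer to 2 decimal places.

32.00

|S1 ∪ S2| = 36.
|(S1 ∪ S2) ∩ S3| = 4.
|(S1 ∪ S2) ∖ S3| = 36 − 4 = 32.00.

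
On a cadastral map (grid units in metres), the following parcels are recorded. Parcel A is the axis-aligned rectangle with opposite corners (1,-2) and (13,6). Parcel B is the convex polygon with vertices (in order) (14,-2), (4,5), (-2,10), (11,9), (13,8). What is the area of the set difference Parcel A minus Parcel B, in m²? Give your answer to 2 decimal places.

58.05

|Parcel A| = 96, |Parcel A∩Parcel B| = 37.95.
|Parcel A ∖ Parcel B| = |Parcel A| − |Parcel A∩Parcel B| = 96 − 37.95 = 58.05.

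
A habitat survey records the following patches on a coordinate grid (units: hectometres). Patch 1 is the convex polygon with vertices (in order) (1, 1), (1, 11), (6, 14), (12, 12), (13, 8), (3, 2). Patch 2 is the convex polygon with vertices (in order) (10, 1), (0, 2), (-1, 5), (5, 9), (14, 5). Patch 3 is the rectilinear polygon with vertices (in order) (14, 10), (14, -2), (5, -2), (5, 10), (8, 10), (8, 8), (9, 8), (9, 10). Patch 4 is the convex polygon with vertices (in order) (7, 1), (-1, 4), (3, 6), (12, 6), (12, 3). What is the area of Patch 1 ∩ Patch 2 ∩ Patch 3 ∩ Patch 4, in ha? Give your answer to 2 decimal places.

6.53

The intersection is the polygon with vertices (5,3.2), (5,6), (9.667,6).
By the shoelace formula its area is 6.53.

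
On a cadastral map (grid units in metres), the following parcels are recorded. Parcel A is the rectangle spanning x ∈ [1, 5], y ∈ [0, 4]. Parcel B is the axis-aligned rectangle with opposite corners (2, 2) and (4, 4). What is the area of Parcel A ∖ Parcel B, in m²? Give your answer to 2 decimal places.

12.00

|Parcel A∩Parcel B|: x∈[2,4], y∈[2,4] → 2·2 = 4.
|Parcel A| = 16.
|Parcel A ∖ Parcel B| = |Parcel A| − |Parcel A∩Parcel B| = 16 − 4 = 12.00.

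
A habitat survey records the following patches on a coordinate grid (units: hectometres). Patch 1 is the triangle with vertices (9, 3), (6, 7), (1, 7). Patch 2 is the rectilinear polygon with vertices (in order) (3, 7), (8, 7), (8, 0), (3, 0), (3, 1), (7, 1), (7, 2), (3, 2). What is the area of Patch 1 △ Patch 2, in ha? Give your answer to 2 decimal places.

|Patch 1| = 10, |Patch 2| = 31, |Patch 1∩Patch 2| = 8.5833.
|Patch 1 △ Patch 2| = |Patch 1| + |Patch 2| − 2·|Patch 1∩Patch 2| = 10 + 31 − 17.1667 = 23.83.

23.83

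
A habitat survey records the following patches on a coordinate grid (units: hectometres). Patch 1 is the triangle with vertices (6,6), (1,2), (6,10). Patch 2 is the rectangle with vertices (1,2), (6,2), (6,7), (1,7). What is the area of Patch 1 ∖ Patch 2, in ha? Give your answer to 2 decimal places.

|Patch 1| = 10, |Patch 1∩Patch 2| = 7.1875.
|Patch 1 ∖ Patch 2| = |Patch 1| − |Patch 1∩Patch 2| = 10 − 7.1875 = 2.81.

2.81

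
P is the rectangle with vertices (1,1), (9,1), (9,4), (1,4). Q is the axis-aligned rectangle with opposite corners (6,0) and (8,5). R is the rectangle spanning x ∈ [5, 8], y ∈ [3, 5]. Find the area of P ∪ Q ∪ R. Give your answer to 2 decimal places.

29.00

By inclusion–exclusion:
Individual areas: |P| = 24, |Q| = 10, |R| = 6.
|P∩Q|: x∈[6,8], y∈[1,4] → 2·3 = 6.
|P∩R|: x∈[5,8], y∈[3,4] → 3·1 = 3.
|Q∩R|: x∈[6,8], y∈[3,5] → 2·2 = 4.
|P∩Q∩R| = 2.
|P ∪ Q ∪ R| = 40 − 13 + 2 = 29.00.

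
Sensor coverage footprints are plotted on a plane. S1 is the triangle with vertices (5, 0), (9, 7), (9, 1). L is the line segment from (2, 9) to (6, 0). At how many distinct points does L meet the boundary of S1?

The segment meets the boundary at (5.9,0.225), (5.562,0.984).

2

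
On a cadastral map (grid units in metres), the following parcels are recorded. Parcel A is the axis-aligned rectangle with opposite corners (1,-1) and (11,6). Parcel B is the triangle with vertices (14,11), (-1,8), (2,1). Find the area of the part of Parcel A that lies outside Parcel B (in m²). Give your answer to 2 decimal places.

51.17

|Parcel A| = 70, |Parcel A∩Parcel B| = 18.8333.
|Parcel A ∖ Parcel B| = |Parcel A| − |Parcel A∩Parcel B| = 70 − 18.8333 = 51.17.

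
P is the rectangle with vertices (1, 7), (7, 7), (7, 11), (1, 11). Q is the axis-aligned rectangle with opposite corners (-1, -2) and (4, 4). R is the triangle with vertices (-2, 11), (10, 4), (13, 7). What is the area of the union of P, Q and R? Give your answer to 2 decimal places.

By inclusion–exclusion:
Individual areas: |P| = 24, |Q| = 30, |R| = 28.5.
|P∩Q| = 0 (no overlap).
|P∩R| = 10.0607.
|Q∩R| = 0.
|P∩Q∩R| = 0.
|P ∪ Q ∪ R| = 82.5 − 10.0607 + 0 = 72.44.

72.44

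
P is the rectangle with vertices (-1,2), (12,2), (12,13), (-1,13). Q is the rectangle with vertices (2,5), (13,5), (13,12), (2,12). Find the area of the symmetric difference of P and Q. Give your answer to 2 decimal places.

|P∩Q|: x∈[2,12], y∈[5,12] → 10·7 = 70.
|P △ Q| = |P| + |Q| − 2·|P∩Q| = 143 + 77 − 140 = 80.00.

80.00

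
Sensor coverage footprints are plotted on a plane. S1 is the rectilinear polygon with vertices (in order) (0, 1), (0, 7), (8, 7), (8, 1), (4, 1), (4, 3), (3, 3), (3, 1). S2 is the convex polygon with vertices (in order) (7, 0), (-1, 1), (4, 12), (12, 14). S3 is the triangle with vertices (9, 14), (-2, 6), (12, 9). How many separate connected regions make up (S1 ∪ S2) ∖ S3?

(S1 ∪ S2) ∖ S3 splits into 3 disjoint pieces (area 3.7143, area 3.7232, area 61.0843).

3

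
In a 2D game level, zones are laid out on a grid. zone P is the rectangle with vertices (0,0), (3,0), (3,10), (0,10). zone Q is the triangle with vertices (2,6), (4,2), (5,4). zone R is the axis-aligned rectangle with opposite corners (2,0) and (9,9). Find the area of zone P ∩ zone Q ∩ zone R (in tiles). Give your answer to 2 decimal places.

The intersection is the polygon with vertices (2,6), (3,5.333), (3,4).
By the shoelace formula its area is 0.67.

0.67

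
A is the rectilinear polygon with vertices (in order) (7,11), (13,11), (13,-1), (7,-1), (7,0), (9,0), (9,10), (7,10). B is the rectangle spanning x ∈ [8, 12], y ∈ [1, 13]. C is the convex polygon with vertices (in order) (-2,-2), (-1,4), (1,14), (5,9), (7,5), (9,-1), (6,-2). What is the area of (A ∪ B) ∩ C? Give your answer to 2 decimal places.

|A ∪ B| = 69.
|(A ∪ B) ∩ C| = 2.00.

2.00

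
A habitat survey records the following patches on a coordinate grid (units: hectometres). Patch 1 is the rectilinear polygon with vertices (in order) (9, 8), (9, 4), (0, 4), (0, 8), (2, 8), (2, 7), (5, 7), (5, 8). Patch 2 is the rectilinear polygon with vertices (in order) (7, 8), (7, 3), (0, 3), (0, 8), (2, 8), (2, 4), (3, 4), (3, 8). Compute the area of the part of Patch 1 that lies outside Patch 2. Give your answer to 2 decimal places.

11.00

|Patch 1| = 33, |Patch 1∩Patch 2| = 22.
|Patch 1 ∖ Patch 2| = |Patch 1| − |Patch 1∩Patch 2| = 33 − 22 = 11.00.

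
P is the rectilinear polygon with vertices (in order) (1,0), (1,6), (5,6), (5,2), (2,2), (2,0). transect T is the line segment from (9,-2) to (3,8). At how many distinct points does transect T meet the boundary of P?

2

The segment meets the boundary at (5,4.667), (4.2,6).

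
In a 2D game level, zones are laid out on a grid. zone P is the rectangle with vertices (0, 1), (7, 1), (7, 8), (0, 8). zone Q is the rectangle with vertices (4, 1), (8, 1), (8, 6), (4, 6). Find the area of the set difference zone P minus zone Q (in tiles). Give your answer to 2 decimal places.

|zone P∩zone Q|: x∈[4,7], y∈[1,6] → 3·5 = 15.
|zone P| = 49.
|zone P ∖ zone Q| = |zone P| − |zone P∩zone Q| = 49 − 15 = 34.00.

34.00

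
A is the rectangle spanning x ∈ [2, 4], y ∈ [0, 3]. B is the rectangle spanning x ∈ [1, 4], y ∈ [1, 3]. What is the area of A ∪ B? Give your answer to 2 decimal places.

8.00

By inclusion–exclusion:
Individual areas: |A| = 6, |B| = 6.
|A∩B|: x∈[2,4], y∈[1,3] → 2·2 = 4.
|A ∪ B| = 12 − 4 = 8.00.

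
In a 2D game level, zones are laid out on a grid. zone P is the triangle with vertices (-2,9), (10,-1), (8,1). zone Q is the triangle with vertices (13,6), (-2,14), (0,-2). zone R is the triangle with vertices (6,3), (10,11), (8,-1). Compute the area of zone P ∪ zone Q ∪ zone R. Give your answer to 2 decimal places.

By inclusion–exclusion:
Individual areas: |zone P| = 2, |zone Q| = 112, |zone R| = 16.
|zone P∩zone Q| = 1.2078.
|zone P∩zone R| = 0.5587.
|zone Q∩zone R| = 10.2317.
|zone P∩zone Q∩zone R| = 0.0308.
|zone P ∪ zone Q ∪ zone R| = 130 − 11.9982 + 0.0308 = 118.03.

118.03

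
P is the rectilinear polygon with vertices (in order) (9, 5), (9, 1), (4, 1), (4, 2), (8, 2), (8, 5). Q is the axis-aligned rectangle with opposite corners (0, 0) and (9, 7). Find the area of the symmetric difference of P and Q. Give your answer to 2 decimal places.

|P| = 8, |Q| = 63, |P∩Q| = 8.
|P △ Q| = |P| + |Q| − 2·|P∩Q| = 8 + 63 − 16 = 55.00.

55.00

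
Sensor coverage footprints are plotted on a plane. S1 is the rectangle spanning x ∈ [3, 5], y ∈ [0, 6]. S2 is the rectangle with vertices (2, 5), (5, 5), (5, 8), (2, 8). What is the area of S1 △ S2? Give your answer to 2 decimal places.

17.00

|S1∩S2|: x∈[3,5], y∈[5,6] → 2·1 = 2.
|S1 △ S2| = |S1| + |S2| − 2·|S1∩S2| = 12 + 9 − 4 = 17.00.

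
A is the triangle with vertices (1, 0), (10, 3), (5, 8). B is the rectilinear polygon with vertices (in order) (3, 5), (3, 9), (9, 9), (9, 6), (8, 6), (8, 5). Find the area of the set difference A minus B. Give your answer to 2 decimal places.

23.25

|A| = 30, |A∩B| = 6.75.
|A ∖ B| = |A| − |A∩B| = 30 − 6.75 = 23.25.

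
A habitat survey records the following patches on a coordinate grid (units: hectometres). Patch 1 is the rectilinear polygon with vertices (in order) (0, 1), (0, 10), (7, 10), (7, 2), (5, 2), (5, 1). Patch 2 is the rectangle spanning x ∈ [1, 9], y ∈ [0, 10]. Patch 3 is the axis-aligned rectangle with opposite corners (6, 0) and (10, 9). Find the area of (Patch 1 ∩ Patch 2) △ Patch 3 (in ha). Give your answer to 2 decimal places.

|Patch 1 ∩ Patch 2| = 52.
|(Patch 1 ∩ Patch 2) ∩ Patch 3| = 7.
|(Patch 1 ∩ Patch 2) △ Patch 3| = 52 + 36 − 14 = 74.00.

74.00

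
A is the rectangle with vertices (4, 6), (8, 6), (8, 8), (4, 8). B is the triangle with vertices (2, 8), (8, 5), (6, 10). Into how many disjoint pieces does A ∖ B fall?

A ∖ B splits into 2 disjoint pieces (area 1.6, area 1).

2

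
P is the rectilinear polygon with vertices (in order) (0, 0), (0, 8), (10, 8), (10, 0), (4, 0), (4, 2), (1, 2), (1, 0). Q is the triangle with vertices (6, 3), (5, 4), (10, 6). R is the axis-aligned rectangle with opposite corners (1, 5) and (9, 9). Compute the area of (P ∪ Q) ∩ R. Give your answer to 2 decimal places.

The region (P ∪ Q) ∩ R is the polygon with vertices (9,8), (9,5), (1,5), (1,8).
By the shoelace formula its area is 24.00.

24.00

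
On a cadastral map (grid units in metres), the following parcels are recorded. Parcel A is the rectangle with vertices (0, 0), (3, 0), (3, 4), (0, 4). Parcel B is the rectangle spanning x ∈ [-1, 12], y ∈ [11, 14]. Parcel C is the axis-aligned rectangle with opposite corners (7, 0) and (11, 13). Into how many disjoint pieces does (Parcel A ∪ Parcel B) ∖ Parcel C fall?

2

(Parcel A ∪ Parcel B) ∖ Parcel C splits into 2 disjoint pieces (area 12, area 31).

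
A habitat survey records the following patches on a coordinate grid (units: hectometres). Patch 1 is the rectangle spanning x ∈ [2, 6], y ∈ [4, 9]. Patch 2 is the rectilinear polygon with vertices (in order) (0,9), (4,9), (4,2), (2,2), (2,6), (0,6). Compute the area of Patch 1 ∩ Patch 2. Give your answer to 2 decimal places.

10.00

The intersection is the polygon with vertices (4,9), (4,4), (2,4), (2,6), (2,9).
By the shoelace formula its area is 10.00.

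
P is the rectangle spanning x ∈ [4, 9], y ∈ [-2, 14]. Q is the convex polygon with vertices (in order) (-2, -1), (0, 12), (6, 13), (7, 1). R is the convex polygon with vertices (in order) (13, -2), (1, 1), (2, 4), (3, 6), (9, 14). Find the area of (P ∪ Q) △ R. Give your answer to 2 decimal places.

|P ∪ Q| = 142.3333.
|(P ∪ Q) ∩ R| = 67.4926.
|(P ∪ Q) △ R| = 142.3333 + 97.5 − 134.9853 = 104.85.

104.85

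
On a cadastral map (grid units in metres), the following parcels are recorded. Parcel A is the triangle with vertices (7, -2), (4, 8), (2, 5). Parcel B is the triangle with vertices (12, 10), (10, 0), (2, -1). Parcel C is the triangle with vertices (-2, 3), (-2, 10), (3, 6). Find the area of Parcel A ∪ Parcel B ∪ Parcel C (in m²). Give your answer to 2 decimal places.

67.71

By inclusion–exclusion:
Individual areas: |Parcel A| = 14.5, |Parcel B| = 39, |Parcel C| = 17.5.
|Parcel A∩Parcel B| = 3.201.
|Parcel A∩Parcel C| = 0.0845.
|Parcel B∩Parcel C| = 0.
|Parcel A∩Parcel B∩Parcel C| = 0.
|Parcel A ∪ Parcel B ∪ Parcel C| = 71 − 3.2855 + 0 = 67.71.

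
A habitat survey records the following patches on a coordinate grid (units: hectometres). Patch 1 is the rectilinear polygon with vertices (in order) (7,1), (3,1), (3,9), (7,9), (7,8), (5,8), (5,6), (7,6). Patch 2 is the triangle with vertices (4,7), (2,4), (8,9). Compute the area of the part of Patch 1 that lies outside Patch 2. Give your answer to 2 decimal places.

|Patch 1| = 28, |Patch 1∩Patch 2| = 2.4.
|Patch 1 ∖ Patch 2| = |Patch 1| − |Patch 1∩Patch 2| = 28 − 2.4 = 25.60.

25.60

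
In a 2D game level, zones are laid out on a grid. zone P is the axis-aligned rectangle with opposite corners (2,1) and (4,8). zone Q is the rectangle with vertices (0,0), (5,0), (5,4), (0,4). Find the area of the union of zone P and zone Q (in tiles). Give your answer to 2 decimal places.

28.00

By inclusion–exclusion:
Individual areas: |zone P| = 14, |zone Q| = 20.
|zone P∩zone Q|: x∈[2,4], y∈[1,4] → 2·3 = 6.
|zone P ∪ zone Q| = 34 − 6 = 28.00.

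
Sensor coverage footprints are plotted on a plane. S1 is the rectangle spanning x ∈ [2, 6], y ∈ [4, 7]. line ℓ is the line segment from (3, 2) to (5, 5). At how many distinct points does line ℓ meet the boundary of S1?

1

The segment meets the boundary at (4.333,4).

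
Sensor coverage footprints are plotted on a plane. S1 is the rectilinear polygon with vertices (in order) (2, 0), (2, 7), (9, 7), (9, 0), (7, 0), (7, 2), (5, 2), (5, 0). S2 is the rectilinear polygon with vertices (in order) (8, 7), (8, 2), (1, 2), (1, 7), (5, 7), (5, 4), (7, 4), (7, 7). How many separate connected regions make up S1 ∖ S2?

3

S1 ∖ S2 splits into 3 disjoint pieces (area 6, area 6, area 9).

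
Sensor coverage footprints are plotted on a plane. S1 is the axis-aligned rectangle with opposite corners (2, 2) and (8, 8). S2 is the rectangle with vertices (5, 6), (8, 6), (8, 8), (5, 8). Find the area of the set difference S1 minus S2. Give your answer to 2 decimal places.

30.00

|S1∩S2|: x∈[5,8], y∈[6,8] → 3·2 = 6.
|S1| = 36.
|S1 ∖ S2| = |S1| − |S1∩S2| = 36 − 6 = 30.00.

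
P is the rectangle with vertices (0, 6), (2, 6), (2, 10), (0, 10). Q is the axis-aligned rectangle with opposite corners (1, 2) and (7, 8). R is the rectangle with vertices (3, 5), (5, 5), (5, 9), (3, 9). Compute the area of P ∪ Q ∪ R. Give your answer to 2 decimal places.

44.00

By inclusion–exclusion:
Individual areas: |P| = 8, |Q| = 36, |R| = 8.
|P∩Q|: x∈[1,2], y∈[6,8] → 1·2 = 2.
|P∩R| = 0 (no overlap).
|Q∩R|: x∈[3,5], y∈[5,8] → 2·3 = 6.
|P∩Q∩R| = 0.
|P ∪ Q ∪ R| = 52 − 8 + 0 = 44.00.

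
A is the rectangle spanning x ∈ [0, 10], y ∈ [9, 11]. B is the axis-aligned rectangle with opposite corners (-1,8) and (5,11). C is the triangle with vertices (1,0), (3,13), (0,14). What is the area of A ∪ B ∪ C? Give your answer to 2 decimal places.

By inclusion–exclusion:
Individual areas: |A| = 20, |B| = 18, |C| = 20.5.
|A∩B|: x∈[0,5], y∈[9,11] → 5·2 = 10.
|A∩C| = 4.5055.
|B∩C| = 6.4203.
|A∩B∩C| = 4.5055.
|A ∪ B ∪ C| = 58.5 − 20.9258 + 4.5055 = 42.08.

42.08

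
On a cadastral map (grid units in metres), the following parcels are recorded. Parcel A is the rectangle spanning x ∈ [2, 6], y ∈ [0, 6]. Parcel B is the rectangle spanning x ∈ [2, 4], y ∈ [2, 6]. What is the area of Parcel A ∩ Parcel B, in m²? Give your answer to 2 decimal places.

|Parcel A∩Parcel B|: x∈[2,4], y∈[2,6] → 2·4 = 8.

8.00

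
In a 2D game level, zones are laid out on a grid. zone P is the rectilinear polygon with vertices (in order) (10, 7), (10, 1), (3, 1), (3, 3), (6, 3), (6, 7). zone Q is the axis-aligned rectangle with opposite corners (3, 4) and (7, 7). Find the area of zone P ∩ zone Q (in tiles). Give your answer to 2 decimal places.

The intersection is the polygon with vertices (6,7), (7,7), (7,4), (6,4).
By the shoelace formula its area is 3.00.

3.00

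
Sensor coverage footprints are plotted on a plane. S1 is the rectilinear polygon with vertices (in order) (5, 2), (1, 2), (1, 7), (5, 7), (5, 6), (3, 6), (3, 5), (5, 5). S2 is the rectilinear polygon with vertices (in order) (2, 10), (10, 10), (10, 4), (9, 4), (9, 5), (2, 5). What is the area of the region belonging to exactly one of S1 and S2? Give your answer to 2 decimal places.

|S1| = 18, |S2| = 41, |S1∩S2| = 4.
|S1 △ S2| = |S1| + |S2| − 2·|S1∩S2| = 18 + 41 − 8 = 51.00.

51.00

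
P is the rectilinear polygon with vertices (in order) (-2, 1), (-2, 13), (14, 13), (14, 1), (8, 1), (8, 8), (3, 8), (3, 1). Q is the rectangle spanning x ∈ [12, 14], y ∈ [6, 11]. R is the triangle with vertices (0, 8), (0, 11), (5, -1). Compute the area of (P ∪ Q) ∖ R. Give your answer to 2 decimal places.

150.70

|P ∪ Q| = 157.
|(P ∪ Q) ∩ R| = 6.3.
|(P ∪ Q) ∖ R| = 157 − 6.3 = 150.70.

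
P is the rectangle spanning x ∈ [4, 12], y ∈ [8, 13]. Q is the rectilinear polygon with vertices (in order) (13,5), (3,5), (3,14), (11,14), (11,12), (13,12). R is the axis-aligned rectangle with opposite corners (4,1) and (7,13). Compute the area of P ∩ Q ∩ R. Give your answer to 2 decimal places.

The intersection is the polygon with vertices (4,8), (4,13), (7,13), (7,8).
By the shoelace formula its area is 15.00.

15.00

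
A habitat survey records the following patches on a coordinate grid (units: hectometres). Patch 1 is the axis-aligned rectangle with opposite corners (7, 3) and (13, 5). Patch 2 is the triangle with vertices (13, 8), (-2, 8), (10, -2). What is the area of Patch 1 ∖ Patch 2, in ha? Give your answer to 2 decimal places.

|Patch 1| = 12, |Patch 1∩Patch 2| = 9.6.
|Patch 1 ∖ Patch 2| = |Patch 1| − |Patch 1∩Patch 2| = 12 − 9.6 = 2.40.

2.40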